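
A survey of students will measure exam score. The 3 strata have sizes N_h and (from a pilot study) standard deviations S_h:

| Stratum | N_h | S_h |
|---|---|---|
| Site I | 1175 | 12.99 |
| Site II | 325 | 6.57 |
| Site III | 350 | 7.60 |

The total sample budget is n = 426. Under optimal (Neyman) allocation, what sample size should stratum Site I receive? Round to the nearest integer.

Neyman allocation: n_h = n · N_h S_h / Σ N_i S_i, with n = 426.
  stratum Site I: N_h·S_h = 1175·12.99 = 15263.25
  stratum Site II: N_h·S_h = 325·6.57 = 2135.25
  stratum Site III: N_h·S_h = 350·7.60 = 2660.00
Σ N_h S_h = 20058.50
n for stratum Site I = 426·15263.25/20058.50 = 324.159 → 324

324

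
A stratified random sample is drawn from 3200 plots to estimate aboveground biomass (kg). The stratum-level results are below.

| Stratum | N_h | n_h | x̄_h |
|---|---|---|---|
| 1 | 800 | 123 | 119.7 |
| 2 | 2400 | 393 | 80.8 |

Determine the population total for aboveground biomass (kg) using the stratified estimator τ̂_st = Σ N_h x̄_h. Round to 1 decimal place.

τ̂_st = Σ N_h x̄_h = 800·119.7 + 2400·80.8 = 289680.0

τ̂_st ≈ 289680.0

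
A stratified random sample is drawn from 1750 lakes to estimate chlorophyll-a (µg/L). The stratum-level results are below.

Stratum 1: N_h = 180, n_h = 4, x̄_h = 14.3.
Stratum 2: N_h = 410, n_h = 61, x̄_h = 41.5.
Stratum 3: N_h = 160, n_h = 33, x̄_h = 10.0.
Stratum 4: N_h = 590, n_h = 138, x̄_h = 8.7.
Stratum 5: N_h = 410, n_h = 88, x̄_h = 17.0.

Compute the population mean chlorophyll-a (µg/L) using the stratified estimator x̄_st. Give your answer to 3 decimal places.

x̄_st ≈ 19.024

N = Σ N_h = 1750. Stratum weights W_h = N_h/N.
x̄_st = (180·14.3 + 410·41.5 + 160·10.0 + 590·8.7 + 410·17.0) / 1750 = 19.02400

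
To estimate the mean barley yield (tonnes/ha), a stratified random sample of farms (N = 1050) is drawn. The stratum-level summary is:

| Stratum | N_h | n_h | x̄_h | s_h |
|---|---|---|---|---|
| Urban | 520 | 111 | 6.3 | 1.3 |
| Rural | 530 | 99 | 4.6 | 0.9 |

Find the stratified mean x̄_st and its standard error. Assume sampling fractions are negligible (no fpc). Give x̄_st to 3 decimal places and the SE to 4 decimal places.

x̄_st ≈ 5.442, SE ≈ 0.0763

x̄_st = Σ W_h x̄_h = (520·6.3 + 530·4.6)/1050 = 5.44190
V̂(x̄_st) = Σ W_h² s_h²/n_h, with W_h = N_h/N and N = 1050:
  stratum Urban: (520/1050)²·1.3²/111 = 0.00373415
  stratum Rural: (530/1050)²·0.9²/99 = 0.0020846
V̂(x̄_st) = 0.00581875
SE(x̄_st) = √0.00581875 = 0.0762807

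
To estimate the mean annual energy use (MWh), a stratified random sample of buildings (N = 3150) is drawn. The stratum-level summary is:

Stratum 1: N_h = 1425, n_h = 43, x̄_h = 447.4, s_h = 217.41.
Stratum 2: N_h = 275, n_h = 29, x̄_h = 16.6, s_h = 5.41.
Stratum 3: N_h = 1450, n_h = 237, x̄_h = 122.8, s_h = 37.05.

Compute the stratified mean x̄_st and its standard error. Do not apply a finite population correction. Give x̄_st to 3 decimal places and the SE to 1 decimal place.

x̄_st = Σ W_h x̄_h = (1425·447.4 + 275·16.6 + 1450·122.8)/3150 = 260.37143
V̂(x̄_st) = Σ W_h² s_h²/n_h, with W_h = N_h/N and N = 3150:
  stratum 1: (1425/3150)²·217.41²/43 = 224.957
  stratum 2: (275/3150)²·5.41²/29 = 0.00769203
  stratum 3: (1450/3150)²·37.05²/237 = 1.22728
V̂(x̄_st) = 226.192
SE(x̄_st) = √226.192 = 15.0397

x̄_st ≈ 260.371, SE ≈ 15.0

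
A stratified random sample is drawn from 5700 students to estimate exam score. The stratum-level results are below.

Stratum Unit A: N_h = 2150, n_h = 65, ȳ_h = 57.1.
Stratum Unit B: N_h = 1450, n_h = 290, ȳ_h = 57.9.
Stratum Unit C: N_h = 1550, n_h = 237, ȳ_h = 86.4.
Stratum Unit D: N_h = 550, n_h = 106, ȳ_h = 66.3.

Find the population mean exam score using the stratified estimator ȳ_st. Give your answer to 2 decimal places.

ȳ_st ≈ 66.16

N = Σ N_h = 5700. Stratum weights W_h = N_h/N.
ȳ_st = (2150·57.1 + 1450·57.9 + 1550·86.4 + 550·66.3) / 5700 = 66.1588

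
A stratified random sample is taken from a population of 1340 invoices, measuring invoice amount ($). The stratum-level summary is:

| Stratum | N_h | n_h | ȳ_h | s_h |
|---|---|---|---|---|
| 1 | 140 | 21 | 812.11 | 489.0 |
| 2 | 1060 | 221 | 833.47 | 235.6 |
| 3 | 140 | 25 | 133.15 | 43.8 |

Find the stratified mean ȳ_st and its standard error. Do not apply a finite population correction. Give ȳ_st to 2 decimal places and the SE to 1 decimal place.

ȳ_st ≈ 758.07, SE ≈ 16.8

ȳ_st = Σ W_h ȳ_h = (140·812.11 + 1060·833.47 + 140·133.15)/1340 = 758.07060
V̂(ȳ_st) = Σ W_h² s_h²/n_h, with W_h = N_h/N and N = 1340:
  stratum 1: (140/1340)²·489.0²/21 = 124.292
  stratum 2: (1060/1340)²·235.6²/221 = 157.167
  stratum 3: (140/1340)²·43.8²/25 = 0.837635
V̂(ȳ_st) = 282.297
SE(ȳ_st) = √282.297 = 16.8017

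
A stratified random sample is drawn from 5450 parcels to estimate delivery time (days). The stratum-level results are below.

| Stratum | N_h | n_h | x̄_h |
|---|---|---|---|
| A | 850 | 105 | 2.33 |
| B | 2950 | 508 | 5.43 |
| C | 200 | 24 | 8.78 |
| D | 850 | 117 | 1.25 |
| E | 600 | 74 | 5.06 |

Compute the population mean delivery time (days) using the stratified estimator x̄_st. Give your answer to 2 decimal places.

x̄_st ≈ 4.38

N = Σ N_h = 5450. Stratum weights W_h = N_h/N.
x̄_st = (850·2.33 + 2950·5.43 + 200·8.78 + 850·1.25 + 600·5.06) / 5450 = 4.3768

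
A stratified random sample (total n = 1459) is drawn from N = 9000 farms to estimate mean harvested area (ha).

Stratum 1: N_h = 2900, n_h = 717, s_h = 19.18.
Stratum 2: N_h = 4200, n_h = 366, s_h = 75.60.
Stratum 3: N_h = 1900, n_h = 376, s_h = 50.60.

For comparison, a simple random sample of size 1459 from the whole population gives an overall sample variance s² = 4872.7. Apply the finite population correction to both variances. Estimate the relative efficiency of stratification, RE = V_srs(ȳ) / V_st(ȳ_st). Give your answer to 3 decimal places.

RE ≈ 0.826

V̂(ȳ_st) = Σ W_h² (1 − n_h/N_h) s_h²/n_h, with W_h = N_h/N and N = 9000:
  stratum 1: (2900/9000)²·(1 − 717/2900)·19.18²/717 = 0.0401
  stratum 2: (4200/9000)²·(1 − 366/4200)·75.60²/366 = 3.10441
  stratum 3: (1900/9000)²·(1 − 376/1900)·50.60²/376 = 0.243426
V_st = 3.38793
V_srs = (1 − 1459/9000)·4872.7/1459 = 2.79834
Relative efficiency = V_srs / V_st = 2.79834/3.38793 = 0.8260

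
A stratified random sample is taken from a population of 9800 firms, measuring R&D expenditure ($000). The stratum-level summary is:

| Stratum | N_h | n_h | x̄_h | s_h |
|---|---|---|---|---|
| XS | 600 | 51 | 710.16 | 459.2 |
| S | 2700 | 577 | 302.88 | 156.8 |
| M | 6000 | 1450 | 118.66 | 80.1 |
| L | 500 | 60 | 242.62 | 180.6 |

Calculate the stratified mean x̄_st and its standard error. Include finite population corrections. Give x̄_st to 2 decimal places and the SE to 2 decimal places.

x̄_st = Σ W_h x̄_h = (600·710.16 + 2700·302.88 + 6000·118.66 + 500·242.62)/9800 = 211.95327
V̂(x̄_st) = Σ W_h² (1 − n_h/N_h) s_h²/n_h, with W_h = N_h/N and N = 9800:
  stratum XS: (600/9800)²·(1 − 51/600)·459.2²/51 = 14.1809
  stratum S: (2700/9800)²·(1 − 577/2700)·156.8²/577 = 2.54318
  stratum M: (6000/9800)²·(1 − 1450/6000)·80.1²/1450 = 1.25779
  stratum L: (500/9800)²·(1 − 60/500)·180.6²/60 = 1.24524
V̂(x̄_st) = 19.2272
SE(x̄_st) = √19.2272 = 4.38488

x̄_st ≈ 211.95, SE ≈ 4.38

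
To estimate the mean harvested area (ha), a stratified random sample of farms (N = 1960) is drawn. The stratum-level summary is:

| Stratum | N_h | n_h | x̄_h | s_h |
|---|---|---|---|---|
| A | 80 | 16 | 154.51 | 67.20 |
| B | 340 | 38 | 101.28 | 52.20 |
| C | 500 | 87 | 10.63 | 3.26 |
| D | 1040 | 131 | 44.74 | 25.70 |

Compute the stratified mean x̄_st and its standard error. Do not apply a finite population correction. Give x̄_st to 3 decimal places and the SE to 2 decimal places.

x̄_st = Σ W_h x̄_h = (80·154.51 + 340·101.28 + 500·10.63 + 1040·44.74)/1960 = 50.32684
V̂(x̄_st) = Σ W_h² s_h²/n_h, with W_h = N_h/N and N = 1960:
  stratum A: (80/1960)²·67.20²/16 = 0.470204
  stratum B: (340/1960)²·52.20²/38 = 2.15776
  stratum C: (500/1960)²·3.26²/87 = 0.00794957
  stratum D: (1040/1960)²·25.70²/131 = 1.41955
V̂(x̄_st) = 4.05546
SE(x̄_st) = √4.05546 = 2.01382

x̄_st ≈ 50.327, SE ≈ 2.01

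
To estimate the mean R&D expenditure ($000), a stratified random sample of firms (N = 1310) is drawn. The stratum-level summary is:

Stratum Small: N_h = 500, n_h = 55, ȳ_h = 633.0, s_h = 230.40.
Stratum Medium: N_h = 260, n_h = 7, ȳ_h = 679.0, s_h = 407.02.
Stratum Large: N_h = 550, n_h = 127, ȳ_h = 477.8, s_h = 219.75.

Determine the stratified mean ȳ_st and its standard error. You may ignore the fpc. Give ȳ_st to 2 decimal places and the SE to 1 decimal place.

ȳ_st ≈ 576.97, SE ≈ 33.8

ȳ_st = Σ W_h ȳ_h = (500·633.0 + 260·679.0 + 550·477.8)/1310 = 576.96947
V̂(ȳ_st) = Σ W_h² s_h²/n_h, with W_h = N_h/N and N = 1310:
  stratum Small: (500/1310)²·230.40²/55 = 140.605
  stratum Medium: (260/1310)²·407.02²/7 = 932.261
  stratum Large: (550/1310)²·219.75²/127 = 67.025
V̂(ȳ_st) = 1139.89
SE(ȳ_st) = √1139.89 = 33.7623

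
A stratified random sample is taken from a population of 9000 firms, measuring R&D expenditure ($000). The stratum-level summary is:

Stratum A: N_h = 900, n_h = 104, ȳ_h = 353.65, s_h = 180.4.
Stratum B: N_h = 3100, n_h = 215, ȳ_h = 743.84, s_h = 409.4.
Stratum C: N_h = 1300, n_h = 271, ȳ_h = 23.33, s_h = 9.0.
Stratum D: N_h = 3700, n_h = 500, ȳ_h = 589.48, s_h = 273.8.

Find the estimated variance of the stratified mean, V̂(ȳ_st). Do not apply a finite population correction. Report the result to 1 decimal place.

V̂(ȳ_st) ≈ 121.0

V̂(ȳ_st) = Σ W_h² s_h²/n_h, with W_h = N_h/N and N = 9000:
  stratum A: (900/9000)²·180.4²/104 = 3.12925
  stratum B: (3100/9000)²·409.4²/215 = 92.4902
  stratum C: (1300/9000)²·9.0²/271 = 0.00623616
  stratum D: (3700/9000)²·273.8²/500 = 25.3405
V̂(ȳ_st) = 120.966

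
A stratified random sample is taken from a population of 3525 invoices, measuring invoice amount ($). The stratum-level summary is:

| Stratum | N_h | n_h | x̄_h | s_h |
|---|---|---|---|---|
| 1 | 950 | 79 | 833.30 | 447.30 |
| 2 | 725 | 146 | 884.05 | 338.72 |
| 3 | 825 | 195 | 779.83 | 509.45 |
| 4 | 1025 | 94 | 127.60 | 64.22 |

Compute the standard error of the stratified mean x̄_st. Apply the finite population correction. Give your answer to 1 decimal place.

V̂(x̄_st) = Σ W_h² (1 − n_h/N_h) s_h²/n_h, with W_h = N_h/N and N = 3525:
  stratum 1: (950/3525)²·(1 − 79/950)·447.30²/79 = 168.653
  stratum 2: (725/3525)²·(1 − 146/725)·338.72²/146 = 26.5477
  stratum 3: (825/3525)²·(1 − 195/825)·509.45²/195 = 55.673
  stratum 4: (1025/3525)²·(1 − 94/1025)·64.22²/94 = 3.36952
V̂(x̄_st) = 254.243
SE(x̄_st) = √254.243 = 15.945

SE(x̄_st) ≈ 15.9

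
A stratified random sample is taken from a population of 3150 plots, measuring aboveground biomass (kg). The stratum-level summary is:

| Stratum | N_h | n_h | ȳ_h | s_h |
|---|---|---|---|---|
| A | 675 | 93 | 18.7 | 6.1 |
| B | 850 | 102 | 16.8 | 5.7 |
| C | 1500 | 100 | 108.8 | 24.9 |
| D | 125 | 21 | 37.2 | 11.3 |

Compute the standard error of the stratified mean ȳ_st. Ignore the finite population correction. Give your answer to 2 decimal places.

V̂(ȳ_st) = Σ W_h² s_h²/n_h, with W_h = N_h/N and N = 3150:
  stratum A: (675/3150)²·6.1²/93 = 0.0183723
  stratum B: (850/3150)²·5.7²/102 = 0.0231935
  stratum C: (1500/3150)²·24.9²/100 = 1.40592
  stratum D: (125/3150)²·11.3²/21 = 0.00957495
V̂(ȳ_st) = 1.45706
SE(ȳ_st) = √1.45706 = 1.20709

SE(ȳ_st) ≈ 1.21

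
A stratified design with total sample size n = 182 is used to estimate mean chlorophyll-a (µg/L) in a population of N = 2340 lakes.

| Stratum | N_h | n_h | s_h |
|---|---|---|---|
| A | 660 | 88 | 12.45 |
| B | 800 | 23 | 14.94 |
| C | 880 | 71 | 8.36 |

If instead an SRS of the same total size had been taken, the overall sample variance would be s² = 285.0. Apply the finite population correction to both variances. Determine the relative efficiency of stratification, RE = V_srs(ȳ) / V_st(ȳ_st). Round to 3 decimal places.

RE ≈ 1.069

V̂(ȳ_st) = Σ W_h² (1 − n_h/N_h) s_h²/n_h, with W_h = N_h/N and N = 2340:
  stratum A: (660/2340)²·(1 − 88/660)·12.45²/88 = 0.121441
  stratum B: (800/2340)²·(1 − 23/800)·14.94²/23 = 1.10167
  stratum C: (880/2340)²·(1 − 71/880)·8.36²/71 = 0.127983
V_st = 1.3511
V_srs = (1 − 182/2340)·285.0/182 = 1.44414
Relative efficiency = V_srs / V_st = 1.44414/1.3511 = 1.0689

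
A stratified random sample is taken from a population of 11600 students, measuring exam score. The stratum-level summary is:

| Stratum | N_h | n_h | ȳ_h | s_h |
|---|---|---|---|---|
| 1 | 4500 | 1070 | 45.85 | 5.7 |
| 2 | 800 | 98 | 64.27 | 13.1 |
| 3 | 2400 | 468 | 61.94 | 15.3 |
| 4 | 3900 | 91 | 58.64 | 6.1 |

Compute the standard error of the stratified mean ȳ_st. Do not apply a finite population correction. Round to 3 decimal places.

V̂(ȳ_st) = Σ W_h² s_h²/n_h, with W_h = N_h/N and N = 11600:
  stratum 1: (4500/11600)²·5.7²/1070 = 0.00456957
  stratum 2: (800/11600)²·13.1²/98 = 0.00832876
  stratum 3: (2400/11600)²·15.3²/468 = 0.0214113
  stratum 4: (3900/11600)²·6.1²/91 = 0.0462202
V̂(ȳ_st) = 0.0805298
SE(ȳ_st) = √0.0805298 = 0.283778

SE(ȳ_st) ≈ 0.284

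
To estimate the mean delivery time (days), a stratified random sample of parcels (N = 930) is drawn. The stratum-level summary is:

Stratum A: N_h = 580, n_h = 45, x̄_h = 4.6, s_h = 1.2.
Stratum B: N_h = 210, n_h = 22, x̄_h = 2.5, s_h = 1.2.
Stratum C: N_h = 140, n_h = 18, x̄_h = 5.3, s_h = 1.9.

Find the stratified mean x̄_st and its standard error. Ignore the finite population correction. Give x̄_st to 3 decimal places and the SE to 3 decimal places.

x̄_st = Σ W_h x̄_h = (580·4.6 + 210·2.5 + 140·5.3)/930 = 4.23118
V̂(x̄_st) = Σ W_h² s_h²/n_h, with W_h = N_h/N and N = 930:
  stratum A: (580/930)²·1.2²/45 = 0.0124463
  stratum B: (210/930)²·1.2²/22 = 0.00333743
  stratum C: (140/930)²·1.9²/18 = 0.00454491
V̂(x̄_st) = 0.0203286
SE(x̄_st) = √0.0203286 = 0.142579

x̄_st ≈ 4.231, SE ≈ 0.143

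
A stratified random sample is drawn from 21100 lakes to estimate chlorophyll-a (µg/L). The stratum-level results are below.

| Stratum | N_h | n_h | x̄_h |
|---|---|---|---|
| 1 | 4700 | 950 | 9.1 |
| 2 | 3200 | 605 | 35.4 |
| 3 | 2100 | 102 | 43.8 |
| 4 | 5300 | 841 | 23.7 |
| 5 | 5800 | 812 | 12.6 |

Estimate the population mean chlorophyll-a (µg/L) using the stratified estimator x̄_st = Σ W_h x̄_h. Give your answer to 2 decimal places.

N = Σ N_h = 21100. Stratum weights W_h = N_h/N.
x̄_st = (4700·9.1 + 3200·35.4 + 2100·43.8 + 5300·23.7 + 5800·12.6) / 21100 = 21.1716

x̄_st ≈ 21.17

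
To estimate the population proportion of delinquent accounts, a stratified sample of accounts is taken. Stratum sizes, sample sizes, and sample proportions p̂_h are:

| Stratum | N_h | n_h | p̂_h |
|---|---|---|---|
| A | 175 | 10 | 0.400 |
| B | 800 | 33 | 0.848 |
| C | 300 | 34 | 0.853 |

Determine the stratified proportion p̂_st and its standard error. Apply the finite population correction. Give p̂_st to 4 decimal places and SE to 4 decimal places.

p̂_st ≈ 0.7877, SE ≈ 0.0467

N = 1275; stratum weights W_h = N_h/N.
p̂_st = Σ W_h p̂_h = (175·0.400 + 800·0.848 + 300·0.853)/1275 = 0.78769
V̂(p̂_st) = Σ W_h² (1 − n_h/N_h) p̂_h(1−p̂_h)/(n_h−1):
  stratum A: (175/1275)²·(1 − 10/175)·0.400·0.600/9 = 0.000473664
  stratum B: (800/1275)²·(1 − 33/800)·0.848·0.152/32 = 0.00152039
  stratum C: (300/1275)²·(1 − 34/300)·0.853·0.147/33 = 0.000186524
V̂(p̂_st) = 0.00218058; SE = √V̂ = 0.0466966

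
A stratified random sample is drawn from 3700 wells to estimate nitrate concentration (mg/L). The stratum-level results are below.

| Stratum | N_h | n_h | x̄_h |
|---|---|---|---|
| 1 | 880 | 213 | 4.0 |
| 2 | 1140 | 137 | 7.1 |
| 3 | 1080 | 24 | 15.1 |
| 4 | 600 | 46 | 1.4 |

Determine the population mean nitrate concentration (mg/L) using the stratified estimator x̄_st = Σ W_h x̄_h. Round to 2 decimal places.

x̄_st ≈ 7.77

N = Σ N_h = 3700. Stratum weights W_h = N_h/N.
x̄_st = (880·4.0 + 1140·7.1 + 1080·15.1 + 600·1.4) / 3700 = 7.7735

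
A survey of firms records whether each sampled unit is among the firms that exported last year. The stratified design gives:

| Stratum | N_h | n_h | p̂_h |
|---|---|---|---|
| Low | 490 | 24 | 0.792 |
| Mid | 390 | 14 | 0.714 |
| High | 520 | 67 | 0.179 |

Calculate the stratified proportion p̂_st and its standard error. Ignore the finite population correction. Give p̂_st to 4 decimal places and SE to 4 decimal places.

p̂_st ≈ 0.5426, SE ≈ 0.0490

N = 1400; stratum weights W_h = N_h/N.
p̂_st = Σ W_h p̂_h = (490·0.792 + 390·0.714 + 520·0.179)/1400 = 0.54259
V̂(p̂_st) = Σ W_h² p̂_h(1−p̂_h)/(n_h−1):
  stratum Low: (490/1400)²·0.792·0.208/23 = 0.000877398
  stratum Mid: (390/1400)²·0.714·0.286/13 = 0.00121897
  stratum High: (520/1400)²·0.179·0.821/66 = 0.000307187
V̂(p̂_st) = 0.00240356; SE = √V̂ = 0.0490261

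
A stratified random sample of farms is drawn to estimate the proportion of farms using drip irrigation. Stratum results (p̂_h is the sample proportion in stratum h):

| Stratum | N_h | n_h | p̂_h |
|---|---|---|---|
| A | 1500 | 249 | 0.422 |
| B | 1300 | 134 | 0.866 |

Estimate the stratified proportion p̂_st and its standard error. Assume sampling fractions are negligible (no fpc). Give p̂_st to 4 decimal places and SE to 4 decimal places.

N = 2800; stratum weights W_h = N_h/N.
p̂_st = Σ W_h p̂_h = (1500·0.422 + 1300·0.866)/2800 = 0.62814
V̂(p̂_st) = Σ W_h² p̂_h(1−p̂_h)/(n_h−1):
  stratum A: (1500/2800)²·0.422·0.578/248 = 0.000282264
  stratum B: (1300/2800)²·0.866·0.134/133 = 0.00018808
V̂(p̂_st) = 0.000470343; SE = √V̂ = 0.0216874

p̂_st ≈ 0.6281, SE ≈ 0.0217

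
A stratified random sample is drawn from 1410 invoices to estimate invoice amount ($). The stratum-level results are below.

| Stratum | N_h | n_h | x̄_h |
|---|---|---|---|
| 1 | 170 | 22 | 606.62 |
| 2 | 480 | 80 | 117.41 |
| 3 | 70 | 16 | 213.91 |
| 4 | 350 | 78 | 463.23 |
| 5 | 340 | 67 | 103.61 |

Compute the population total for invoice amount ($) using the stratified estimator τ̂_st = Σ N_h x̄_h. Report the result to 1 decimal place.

τ̂_st ≈ 371813.8

τ̂_st = Σ N_h x̄_h = 170·606.62 + 480·117.41 + 70·213.91 + 350·463.23 + 340·103.61 = 371813.8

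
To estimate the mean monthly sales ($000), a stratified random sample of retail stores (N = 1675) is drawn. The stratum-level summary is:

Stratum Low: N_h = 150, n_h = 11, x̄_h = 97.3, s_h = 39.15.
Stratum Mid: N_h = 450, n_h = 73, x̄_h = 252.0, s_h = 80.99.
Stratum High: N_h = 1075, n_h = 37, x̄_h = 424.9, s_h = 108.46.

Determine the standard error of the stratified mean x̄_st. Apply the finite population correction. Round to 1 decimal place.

SE(x̄_st) ≈ 11.5

V̂(x̄_st) = Σ W_h² (1 − n_h/N_h) s_h²/n_h, with W_h = N_h/N and N = 1675:
  stratum Low: (150/1675)²·(1 − 11/150)·39.15²/11 = 1.03549
  stratum Mid: (450/1675)²·(1 − 73/450)·80.99²/73 = 5.43331
  stratum High: (1075/1675)²·(1 − 37/1075)·108.46²/37 = 126.448
V̂(x̄_st) = 132.917
SE(x̄_st) = √132.917 = 11.529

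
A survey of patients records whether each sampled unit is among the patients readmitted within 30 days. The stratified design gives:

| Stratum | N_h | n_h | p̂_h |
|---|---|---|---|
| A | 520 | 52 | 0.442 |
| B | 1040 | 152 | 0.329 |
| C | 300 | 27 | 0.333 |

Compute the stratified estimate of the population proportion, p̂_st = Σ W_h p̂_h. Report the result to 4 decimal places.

N = 1860; stratum weights W_h = N_h/N.
p̂_st = Σ W_h p̂_h = (520·0.442 + 1040·0.329 + 300·0.333)/1860 = 0.36124

p̂_st ≈ 0.3612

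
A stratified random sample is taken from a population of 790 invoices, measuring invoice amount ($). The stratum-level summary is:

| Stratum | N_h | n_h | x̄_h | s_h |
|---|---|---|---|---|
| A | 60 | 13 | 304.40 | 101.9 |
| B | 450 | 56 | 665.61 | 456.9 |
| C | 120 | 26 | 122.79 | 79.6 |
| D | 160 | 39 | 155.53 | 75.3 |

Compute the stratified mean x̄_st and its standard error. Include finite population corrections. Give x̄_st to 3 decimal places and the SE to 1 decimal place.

x̄_st ≈ 452.415, SE ≈ 32.7

x̄_st = Σ W_h x̄_h = (60·304.40 + 450·665.61 + 120·122.79 + 160·155.53)/790 = 452.41532
V̂(x̄_st) = Σ W_h² (1 − n_h/N_h) s_h²/n_h, with W_h = N_h/N and N = 790:
  stratum A: (60/790)²·(1 − 13/60)·101.9²/13 = 3.60911
  stratum B: (450/790)²·(1 − 56/450)·456.9²/56 = 1059.03
  stratum C: (120/790)²·(1 − 26/120)·79.6²/26 = 4.40461
  stratum D: (160/790)²·(1 − 39/160)·75.3²/39 = 4.51
V̂(x̄_st) = 1071.56
SE(x̄_st) = √1071.56 = 32.7346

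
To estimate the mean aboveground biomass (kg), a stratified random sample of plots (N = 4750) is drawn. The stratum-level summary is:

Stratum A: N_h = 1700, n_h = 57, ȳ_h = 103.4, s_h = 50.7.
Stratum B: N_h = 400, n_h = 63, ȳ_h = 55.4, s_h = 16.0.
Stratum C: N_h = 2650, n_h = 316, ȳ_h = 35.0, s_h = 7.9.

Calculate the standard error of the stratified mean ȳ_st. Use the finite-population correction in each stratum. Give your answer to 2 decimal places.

SE(ȳ_st) ≈ 2.38

V̂(ȳ_st) = Σ W_h² (1 − n_h/N_h) s_h²/n_h, with W_h = N_h/N and N = 4750:
  stratum A: (1700/4750)²·(1 − 57/1700)·50.7²/57 = 5.58265
  stratum B: (400/4750)²·(1 − 63/400)·16.0²/63 = 0.0242774
  stratum C: (2650/4750)²·(1 − 316/2650)·7.9²/316 = 0.054141
V̂(ȳ_st) = 5.66107
SE(ȳ_st) = √5.66107 = 2.3793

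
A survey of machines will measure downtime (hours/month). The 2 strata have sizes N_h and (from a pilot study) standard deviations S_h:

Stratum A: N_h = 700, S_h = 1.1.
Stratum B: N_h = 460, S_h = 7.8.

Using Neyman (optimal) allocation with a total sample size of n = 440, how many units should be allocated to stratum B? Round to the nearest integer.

Neyman allocation: n_h = n · N_h S_h / Σ N_i S_i, with n = 440.
  stratum A: N_h·S_h = 700·1.1 = 770.00
  stratum B: N_h·S_h = 460·7.8 = 3588.00
Σ N_h S_h = 4358.00
n for stratum B = 440·3588.00/4358.00 = 362.258 → 362

362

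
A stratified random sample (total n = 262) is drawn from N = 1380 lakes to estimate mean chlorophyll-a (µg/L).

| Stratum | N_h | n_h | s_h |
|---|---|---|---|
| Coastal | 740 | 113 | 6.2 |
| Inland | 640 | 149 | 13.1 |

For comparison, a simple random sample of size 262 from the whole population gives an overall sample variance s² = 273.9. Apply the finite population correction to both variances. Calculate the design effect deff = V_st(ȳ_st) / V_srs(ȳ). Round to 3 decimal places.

V̂(ȳ_st) = Σ W_h² (1 − n_h/N_h) s_h²/n_h, with W_h = N_h/N and N = 1380:
  stratum Coastal: (740/1380)²·(1 − 113/740)·6.2²/113 = 0.0828793
  stratum Inland: (640/1380)²·(1 − 149/640)·13.1²/149 = 0.190046
V_st = 0.272926
V_srs = (1 − 262/1380)·273.9/262 = 0.846942
deff = V_st / V_srs = 0.272926/0.846942 = 0.3222

deff ≈ 0.322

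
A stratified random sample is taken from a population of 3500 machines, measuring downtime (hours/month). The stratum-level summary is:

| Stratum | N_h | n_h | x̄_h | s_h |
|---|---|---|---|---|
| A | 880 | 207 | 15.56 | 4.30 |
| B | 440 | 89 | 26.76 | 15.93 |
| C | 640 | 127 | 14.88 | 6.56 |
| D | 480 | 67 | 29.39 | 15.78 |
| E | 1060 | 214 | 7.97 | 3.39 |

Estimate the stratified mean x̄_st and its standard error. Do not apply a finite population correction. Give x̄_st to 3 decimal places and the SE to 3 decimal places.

x̄_st = Σ W_h x̄_h = (880·15.56 + 440·26.76 + 640·14.88 + 480·29.39 + 1060·7.97)/3500 = 16.44166
V̂(x̄_st) = Σ W_h² s_h²/n_h, with W_h = N_h/N and N = 3500:
  stratum A: (880/3500)²·4.30²/207 = 0.00564671
  stratum B: (440/3500)²·15.93²/89 = 0.045062
  stratum C: (640/3500)²·6.56²/127 = 0.0113299
  stratum D: (480/3500)²·15.78²/67 = 0.0699014
  stratum E: (1060/3500)²·3.39²/214 = 0.00492562
V̂(x̄_st) = 0.136866
SE(x̄_st) = √0.136866 = 0.369954

x̄_st ≈ 16.442, SE ≈ 0.370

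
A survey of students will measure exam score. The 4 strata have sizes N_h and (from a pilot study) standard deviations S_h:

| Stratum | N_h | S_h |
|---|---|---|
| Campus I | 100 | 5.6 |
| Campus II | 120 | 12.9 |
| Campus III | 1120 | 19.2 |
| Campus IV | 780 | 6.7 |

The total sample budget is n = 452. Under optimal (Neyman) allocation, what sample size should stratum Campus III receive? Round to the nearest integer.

337

Neyman allocation: n_h = n · N_h S_h / Σ N_i S_i, with n = 452.
  stratum Campus I: N_h·S_h = 100·5.6 = 560.00
  stratum Campus II: N_h·S_h = 120·12.9 = 1548.00
  stratum Campus III: N_h·S_h = 1120·19.2 = 21504.00
  stratum Campus IV: N_h·S_h = 780·6.7 = 5226.00
Σ N_h S_h = 28838.00
n for stratum Campus III = 452·21504.00/28838.00 = 337.049 → 337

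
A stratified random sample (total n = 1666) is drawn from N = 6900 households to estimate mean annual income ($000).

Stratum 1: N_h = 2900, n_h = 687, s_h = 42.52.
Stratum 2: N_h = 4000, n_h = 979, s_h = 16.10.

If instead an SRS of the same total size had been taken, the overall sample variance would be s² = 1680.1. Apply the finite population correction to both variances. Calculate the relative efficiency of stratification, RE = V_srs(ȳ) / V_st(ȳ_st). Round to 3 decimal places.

RE ≈ 1.813

V̂(ȳ_st) = Σ W_h² (1 − n_h/N_h) s_h²/n_h, with W_h = N_h/N and N = 6900:
  stratum 1: (2900/6900)²·(1 − 687/2900)·42.52²/687 = 0.354741
  stratum 2: (4000/6900)²·(1 − 979/4000)·16.10²/979 = 0.0672019
V_st = 0.421943
V_srs = (1 − 1666/6900)·1680.1/1666 = 0.764971
Relative efficiency = V_srs / V_st = 0.764971/0.421943 = 1.8130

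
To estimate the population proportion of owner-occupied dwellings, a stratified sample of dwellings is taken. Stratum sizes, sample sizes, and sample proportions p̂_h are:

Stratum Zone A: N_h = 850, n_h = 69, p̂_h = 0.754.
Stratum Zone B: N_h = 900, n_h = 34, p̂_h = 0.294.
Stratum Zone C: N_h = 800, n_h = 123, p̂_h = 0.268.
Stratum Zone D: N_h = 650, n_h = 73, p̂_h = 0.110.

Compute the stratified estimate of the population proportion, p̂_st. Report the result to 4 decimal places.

p̂_st ≈ 0.3723

N = 3200; stratum weights W_h = N_h/N.
p̂_st = Σ W_h p̂_h = (850·0.754 + 900·0.294 + 800·0.268 + 650·0.110)/3200 = 0.37231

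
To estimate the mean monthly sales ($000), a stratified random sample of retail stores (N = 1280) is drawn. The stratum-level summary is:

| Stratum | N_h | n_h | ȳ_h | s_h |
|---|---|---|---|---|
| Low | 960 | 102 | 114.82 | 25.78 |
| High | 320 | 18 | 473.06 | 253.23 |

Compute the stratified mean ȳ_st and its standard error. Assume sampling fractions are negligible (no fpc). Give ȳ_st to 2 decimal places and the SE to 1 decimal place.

ȳ_st ≈ 204.38, SE ≈ 15.0

ȳ_st = Σ W_h ȳ_h = (960·114.82 + 320·473.06)/1280 = 204.38000
V̂(ȳ_st) = Σ W_h² s_h²/n_h, with W_h = N_h/N and N = 1280:
  stratum Low: (960/1280)²·25.78²/102 = 3.66512
  stratum High: (320/1280)²·253.23²/18 = 222.658
V̂(ȳ_st) = 226.323
SE(ȳ_st) = √226.323 = 15.044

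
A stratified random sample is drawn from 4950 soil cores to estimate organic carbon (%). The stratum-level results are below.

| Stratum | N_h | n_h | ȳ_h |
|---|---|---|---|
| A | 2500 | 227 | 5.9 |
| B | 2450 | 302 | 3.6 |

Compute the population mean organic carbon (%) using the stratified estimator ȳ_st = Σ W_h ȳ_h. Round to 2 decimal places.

N = Σ N_h = 4950. Stratum weights W_h = N_h/N.
ȳ_st = (2500·5.9 + 2450·3.6) / 4950 = 4.7616

ȳ_st ≈ 4.76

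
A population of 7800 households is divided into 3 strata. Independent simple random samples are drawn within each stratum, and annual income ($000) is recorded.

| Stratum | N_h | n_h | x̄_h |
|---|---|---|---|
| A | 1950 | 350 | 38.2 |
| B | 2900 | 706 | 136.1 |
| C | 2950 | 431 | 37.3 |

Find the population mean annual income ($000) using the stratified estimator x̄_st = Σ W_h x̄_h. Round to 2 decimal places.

x̄_st ≈ 74.26

N = Σ N_h = 7800. Stratum weights W_h = N_h/N.
x̄_st = (1950·38.2 + 2900·136.1 + 2950·37.3) / 7800 = 74.2583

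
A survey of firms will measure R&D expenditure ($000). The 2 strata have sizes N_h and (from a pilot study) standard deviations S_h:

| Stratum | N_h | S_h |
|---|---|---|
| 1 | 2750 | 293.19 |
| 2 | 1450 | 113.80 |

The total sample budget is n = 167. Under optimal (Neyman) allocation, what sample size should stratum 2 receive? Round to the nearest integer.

Neyman allocation: n_h = n · N_h S_h / Σ N_i S_i, with n = 167.
  stratum 1: N_h·S_h = 2750·293.19 = 806272.50
  stratum 2: N_h·S_h = 1450·113.80 = 165010.00
Σ N_h S_h = 971282.50
n for stratum 2 = 167·165010.00/971282.50 = 28.371 → 28

28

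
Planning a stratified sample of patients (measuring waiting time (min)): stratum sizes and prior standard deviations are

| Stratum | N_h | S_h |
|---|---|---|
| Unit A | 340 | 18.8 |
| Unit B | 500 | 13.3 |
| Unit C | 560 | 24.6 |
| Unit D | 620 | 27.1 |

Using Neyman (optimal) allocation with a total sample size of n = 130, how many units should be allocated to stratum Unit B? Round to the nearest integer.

20

Neyman allocation: n_h = n · N_h S_h / Σ N_i S_i, with n = 130.
  stratum Unit A: N_h·S_h = 340·18.8 = 6392.00
  stratum Unit B: N_h·S_h = 500·13.3 = 6650.00
  stratum Unit C: N_h·S_h = 560·24.6 = 13776.00
  stratum Unit D: N_h·S_h = 620·27.1 = 16802.00
Σ N_h S_h = 43620.00
n for stratum Unit B = 130·6650.00/43620.00 = 19.819 → 20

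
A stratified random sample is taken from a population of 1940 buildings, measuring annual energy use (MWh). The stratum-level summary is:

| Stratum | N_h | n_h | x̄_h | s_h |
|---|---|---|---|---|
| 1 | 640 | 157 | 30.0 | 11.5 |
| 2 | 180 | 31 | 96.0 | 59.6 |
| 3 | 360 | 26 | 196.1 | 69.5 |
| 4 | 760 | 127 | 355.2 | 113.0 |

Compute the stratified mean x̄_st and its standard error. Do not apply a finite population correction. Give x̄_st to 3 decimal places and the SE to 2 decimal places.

x̄_st = Σ W_h x̄_h = (640·30.0 + 180·96.0 + 360·196.1 + 760·355.2)/1940 = 194.34433
V̂(x̄_st) = Σ W_h² s_h²/n_h, with W_h = N_h/N and N = 1940:
  stratum 1: (640/1940)²·11.5²/157 = 0.0916753
  stratum 2: (180/1940)²·59.6²/31 = 0.986444
  stratum 3: (360/1940)²·69.5²/26 = 6.39732
  stratum 4: (760/1940)²·113.0²/127 = 15.4304
V̂(x̄_st) = 22.9058
SE(x̄_st) = √22.9058 = 4.786

x̄_st ≈ 194.344, SE ≈ 4.79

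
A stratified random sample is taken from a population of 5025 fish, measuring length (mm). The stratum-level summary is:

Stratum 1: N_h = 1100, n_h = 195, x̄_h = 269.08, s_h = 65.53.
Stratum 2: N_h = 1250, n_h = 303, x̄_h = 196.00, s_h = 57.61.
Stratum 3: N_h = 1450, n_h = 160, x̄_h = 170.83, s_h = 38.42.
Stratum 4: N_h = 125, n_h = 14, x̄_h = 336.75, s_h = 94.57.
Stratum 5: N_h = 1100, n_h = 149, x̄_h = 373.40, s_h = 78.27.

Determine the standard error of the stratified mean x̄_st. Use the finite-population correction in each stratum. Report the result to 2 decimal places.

V̂(x̄_st) = Σ W_h² (1 − n_h/N_h) s_h²/n_h, with W_h = N_h/N and N = 5025:
  stratum 1: (1100/5025)²·(1 − 195/1100)·65.53²/195 = 0.86819
  stratum 2: (1250/5025)²·(1 − 303/1250)·57.61²/303 = 0.513501
  stratum 3: (1450/5025)²·(1 − 160/1450)·38.42²/160 = 0.683408
  stratum 4: (125/5025)²·(1 − 14/125)·94.57²/14 = 0.351026
  stratum 5: (1100/5025)²·(1 − 149/1100)·78.27²/149 = 1.70336
V̂(x̄_st) = 4.11948
SE(x̄_st) = √4.11948 = 2.02965

SE(x̄_st) ≈ 2.03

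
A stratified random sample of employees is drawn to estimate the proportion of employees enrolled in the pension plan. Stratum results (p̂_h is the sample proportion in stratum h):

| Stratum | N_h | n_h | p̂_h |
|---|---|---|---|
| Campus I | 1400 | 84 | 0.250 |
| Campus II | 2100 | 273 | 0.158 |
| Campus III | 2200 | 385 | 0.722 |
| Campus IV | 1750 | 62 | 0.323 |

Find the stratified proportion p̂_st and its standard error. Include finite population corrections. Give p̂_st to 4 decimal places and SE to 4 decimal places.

N = 7450; stratum weights W_h = N_h/N.
p̂_st = Σ W_h p̂_h = (1400·0.250 + 2100·0.158 + 2200·0.722 + 1750·0.323)/7450 = 0.38060
V̂(p̂_st) = Σ W_h² (1 − n_h/N_h) p̂_h(1−p̂_h)/(n_h−1):
  stratum Campus I: (1400/7450)²·(1 − 84/1400)·0.250·0.750/83 = 7.49885e-05
  stratum Campus II: (2100/7450)²·(1 − 273/2100)·0.158·0.842/272 = 3.381e-05
  stratum Campus III: (2200/7450)²·(1 − 385/2200)·0.722·0.278/384 = 3.76043e-05
  stratum Campus IV: (1750/7450)²·(1 − 62/1750)·0.323·0.677/61 = 0.000190792
V̂(p̂_st) = 0.000337194; SE = √V̂ = 0.0183629

p̂_st ≈ 0.3806, SE ≈ 0.0184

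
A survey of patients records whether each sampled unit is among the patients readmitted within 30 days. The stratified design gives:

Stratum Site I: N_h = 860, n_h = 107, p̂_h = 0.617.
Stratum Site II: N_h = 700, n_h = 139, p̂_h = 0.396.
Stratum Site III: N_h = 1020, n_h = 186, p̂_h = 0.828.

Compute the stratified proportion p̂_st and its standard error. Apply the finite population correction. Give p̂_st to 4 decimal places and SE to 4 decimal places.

N = 2580; stratum weights W_h = N_h/N.
p̂_st = Σ W_h p̂_h = (860·0.617 + 700·0.396 + 1020·0.828)/2580 = 0.64046
V̂(p̂_st) = Σ W_h² (1 − n_h/N_h) p̂_h(1−p̂_h)/(n_h−1):
  stratum Site I: (860/2580)²·(1 − 107/860)·0.617·0.383/106 = 0.000216886
  stratum Site II: (700/2580)²·(1 − 139/700)·0.396·0.604/138 = 0.000102253
  stratum Site III: (1020/2580)²·(1 − 186/1020)·0.828·0.172/185 = 9.83816e-05
V̂(p̂_st) = 0.000417521; SE = √V̂ = 0.0204333

p̂_st ≈ 0.6405, SE ≈ 0.0204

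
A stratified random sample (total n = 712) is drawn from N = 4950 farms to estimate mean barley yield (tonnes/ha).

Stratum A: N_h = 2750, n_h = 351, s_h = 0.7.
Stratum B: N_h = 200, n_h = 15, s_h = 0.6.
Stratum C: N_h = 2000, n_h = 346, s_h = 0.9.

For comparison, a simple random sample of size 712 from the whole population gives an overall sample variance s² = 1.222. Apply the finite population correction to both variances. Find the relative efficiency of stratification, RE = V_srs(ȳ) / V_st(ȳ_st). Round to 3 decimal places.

V̂(ȳ_st) = Σ W_h² (1 − n_h/N_h) s_h²/n_h, with W_h = N_h/N and N = 4950:
  stratum A: (2750/4950)²·(1 − 351/2750)·0.7²/351 = 0.000375873
  stratum B: (200/4950)²·(1 − 15/200)·0.6²/15 = 3.62412e-05
  stratum C: (2000/4950)²·(1 − 346/2000)·0.9²/346 = 0.000316056
V_st = 0.000728171
V_srs = (1 − 712/4950)·1.222/712 = 0.00146942
Relative efficiency = V_srs / V_st = 0.00146942/0.000728171 = 2.0180

RE ≈ 2.018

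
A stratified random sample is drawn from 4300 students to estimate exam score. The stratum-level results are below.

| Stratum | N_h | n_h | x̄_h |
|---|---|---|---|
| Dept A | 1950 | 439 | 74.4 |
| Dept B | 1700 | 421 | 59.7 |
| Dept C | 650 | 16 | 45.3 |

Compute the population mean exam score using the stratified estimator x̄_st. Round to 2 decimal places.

N = Σ N_h = 4300. Stratum weights W_h = N_h/N.
x̄_st = (1950·74.4 + 1700·59.7 + 650·45.3) / 4300 = 64.1895

x̄_st ≈ 64.19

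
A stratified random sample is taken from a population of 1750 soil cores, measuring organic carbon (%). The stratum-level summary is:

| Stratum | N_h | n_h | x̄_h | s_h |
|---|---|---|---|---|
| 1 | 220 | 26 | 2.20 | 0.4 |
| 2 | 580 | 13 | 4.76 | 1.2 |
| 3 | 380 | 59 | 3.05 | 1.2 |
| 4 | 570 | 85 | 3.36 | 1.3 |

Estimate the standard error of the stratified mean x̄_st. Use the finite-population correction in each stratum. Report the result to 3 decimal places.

V̂(x̄_st) = Σ W_h² (1 − n_h/N_h) s_h²/n_h, with W_h = N_h/N and N = 1750:
  stratum 1: (220/1750)²·(1 − 26/220)·0.4²/26 = 8.5762e-05
  stratum 2: (580/1750)²·(1 − 13/580)·1.2²/13 = 0.0118947
  stratum 3: (380/1750)²·(1 − 59/380)·1.2²/59 = 0.000972127
  stratum 4: (570/1750)²·(1 − 85/570)·1.3²/85 = 0.00179477
V̂(x̄_st) = 0.0147474
SE(x̄_st) = √0.0147474 = 0.121439

SE(x̄_st) ≈ 0.121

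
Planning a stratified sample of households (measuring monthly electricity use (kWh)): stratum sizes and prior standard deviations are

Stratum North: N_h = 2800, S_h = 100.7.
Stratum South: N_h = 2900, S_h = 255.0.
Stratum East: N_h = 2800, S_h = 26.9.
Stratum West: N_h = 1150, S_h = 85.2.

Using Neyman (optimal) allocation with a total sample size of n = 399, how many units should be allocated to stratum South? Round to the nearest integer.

Neyman allocation: n_h = n · N_h S_h / Σ N_i S_i, with n = 399.
  stratum North: N_h·S_h = 2800·100.7 = 281960.00
  stratum South: N_h·S_h = 2900·255.0 = 739500.00
  stratum East: N_h·S_h = 2800·26.9 = 75320.00
  stratum West: N_h·S_h = 1150·85.2 = 97980.00
Σ N_h S_h = 1194760.00
n for stratum South = 399·739500.00/1194760.00 = 246.962 → 247

247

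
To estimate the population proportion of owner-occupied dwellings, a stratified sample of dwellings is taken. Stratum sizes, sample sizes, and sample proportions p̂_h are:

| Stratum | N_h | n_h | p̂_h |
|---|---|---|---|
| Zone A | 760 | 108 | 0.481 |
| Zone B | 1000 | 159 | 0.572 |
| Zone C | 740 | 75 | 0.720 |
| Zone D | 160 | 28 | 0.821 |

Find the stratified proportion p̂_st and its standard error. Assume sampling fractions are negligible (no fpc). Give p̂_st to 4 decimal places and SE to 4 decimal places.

N = 2660; stratum weights W_h = N_h/N.
p̂_st = Σ W_h p̂_h = (760·0.481 + 1000·0.572 + 740·0.720 + 160·0.821)/2660 = 0.60215
V̂(p̂_st) = Σ W_h² p̂_h(1−p̂_h)/(n_h−1):
  stratum Zone A: (760/2660)²·0.481·0.519/107 = 0.000190455
  stratum Zone B: (1000/2660)²·0.572·0.428/158 = 0.000218988
  stratum Zone C: (740/2660)²·0.720·0.280/74 = 0.000210843
  stratum Zone D: (160/2660)²·0.821·0.179/27 = 1.96929e-05
V̂(p̂_st) = 0.000639978; SE = √V̂ = 0.0252978

p̂_st ≈ 0.6022, SE ≈ 0.0253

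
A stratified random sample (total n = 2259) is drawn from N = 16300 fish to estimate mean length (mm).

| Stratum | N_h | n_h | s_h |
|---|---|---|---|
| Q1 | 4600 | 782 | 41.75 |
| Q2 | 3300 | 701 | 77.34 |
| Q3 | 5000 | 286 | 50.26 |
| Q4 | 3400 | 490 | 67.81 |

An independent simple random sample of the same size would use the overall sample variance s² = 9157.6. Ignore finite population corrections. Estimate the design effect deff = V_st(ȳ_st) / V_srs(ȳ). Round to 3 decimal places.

deff ≈ 0.436

V̂(ȳ_st) = Σ W_h² s_h²/n_h, with W_h = N_h/N and N = 16300:
  stratum Q1: (4600/16300)²·41.75²/782 = 0.17752
  stratum Q2: (3300/16300)²·77.34²/701 = 0.349738
  stratum Q3: (5000/16300)²·50.26²/286 = 0.831082
  stratum Q4: (3400/16300)²·67.81²/490 = 0.408295
V_st = 1.76663
V_srs = s²/n = 9157.6/2259 = 4.05383
deff = V_st / V_srs = 1.76663/4.05383 = 0.4358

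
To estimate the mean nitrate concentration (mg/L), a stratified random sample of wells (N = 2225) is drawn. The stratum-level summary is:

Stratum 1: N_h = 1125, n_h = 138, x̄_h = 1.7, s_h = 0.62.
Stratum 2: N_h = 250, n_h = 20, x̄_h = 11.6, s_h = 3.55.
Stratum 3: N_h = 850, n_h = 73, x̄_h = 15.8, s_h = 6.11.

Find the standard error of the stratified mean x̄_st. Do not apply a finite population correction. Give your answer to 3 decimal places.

V̂(x̄_st) = Σ W_h² s_h²/n_h, with W_h = N_h/N and N = 2225:
  stratum 1: (1125/2225)²·0.62²/138 = 0.000712114
  stratum 2: (250/2225)²·3.55²/20 = 0.00795512
  stratum 3: (850/2225)²·6.11²/73 = 0.0746341
V̂(x̄_st) = 0.0833013
SE(x̄_st) = √0.0833013 = 0.28862

SE(x̄_st) ≈ 0.289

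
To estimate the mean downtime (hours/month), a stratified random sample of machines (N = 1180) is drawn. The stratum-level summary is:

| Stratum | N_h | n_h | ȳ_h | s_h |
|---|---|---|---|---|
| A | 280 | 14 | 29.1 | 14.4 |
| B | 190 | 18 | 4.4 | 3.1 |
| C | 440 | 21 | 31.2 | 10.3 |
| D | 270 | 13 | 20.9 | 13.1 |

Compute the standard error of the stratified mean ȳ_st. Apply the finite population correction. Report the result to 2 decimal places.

SE(ȳ_st) ≈ 1.46

V̂(ȳ_st) = Σ W_h² (1 − n_h/N_h) s_h²/n_h, with W_h = N_h/N and N = 1180:
  stratum A: (280/1180)²·(1 − 14/280)·14.4²/14 = 0.792269
  stratum B: (190/1180)²·(1 − 18/190)·3.1²/18 = 0.0125305
  stratum C: (440/1180)²·(1 − 21/440)·10.3²/21 = 0.668895
  stratum D: (270/1180)²·(1 − 13/270)·13.1²/13 = 0.657858
V̂(ȳ_st) = 2.13155
SE(ȳ_st) = √2.13155 = 1.45998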